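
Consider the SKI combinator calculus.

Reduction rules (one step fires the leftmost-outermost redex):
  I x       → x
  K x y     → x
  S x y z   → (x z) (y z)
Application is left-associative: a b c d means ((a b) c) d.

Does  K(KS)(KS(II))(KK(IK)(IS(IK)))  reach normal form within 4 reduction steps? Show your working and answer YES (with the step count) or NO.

  start: K(KS)(KS(II))(KK(IK)(IS(IK)))
  step 1: KS(KK(IK)(IS(IK)))
  step 2: S

Answer: YES — reaches normal form S in 2 ≤ 4 steps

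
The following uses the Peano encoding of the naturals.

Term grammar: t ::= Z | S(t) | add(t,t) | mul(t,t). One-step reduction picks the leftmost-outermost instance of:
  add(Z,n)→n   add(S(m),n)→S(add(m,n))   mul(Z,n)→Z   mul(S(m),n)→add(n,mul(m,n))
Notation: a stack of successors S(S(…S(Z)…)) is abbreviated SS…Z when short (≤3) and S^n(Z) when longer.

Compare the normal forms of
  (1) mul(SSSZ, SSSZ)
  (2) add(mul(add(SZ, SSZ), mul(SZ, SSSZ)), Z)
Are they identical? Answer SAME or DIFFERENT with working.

Answer: SAME — A ⇓ S^9(Z), B ⇓ S^9(Z)

Reduction:
Term A:
  start: mul(SSSZ, SSSZ)
  →1  add(SSSZ, mul(SSZ, SSSZ))
  →2  S(add(SSZ, mul(SSZ, SSSZ)))
  →3  S(S(add(SZ, mul(SSZ, SSSZ))))
  →4  S(S(S(add(Z, mul(SSZ, SSSZ)))))
  →5  S(S(S(mul(SSZ, SSSZ))))
  →6  S(S(S(add(SSSZ, mul(SZ, SSSZ)))))
  →7  S(S(S(S(add(SSZ, mul(SZ, SSSZ))))))
  →8  S(S(S(S(S(add(SZ, mul(SZ, SSSZ)))))))
  →9  S(S(S(S(S(S(add(Z, mul(SZ, SSSZ))))))))
  →10  S(S(S(S(S(S(mul(SZ, SSSZ)))))))
  →11  S(S(S(S(S(S(add(SSSZ, mul(Z, SSSZ))))))))
  →12  S(S(S(S(S(S(S(add(SSZ, mul(Z, SSSZ)))))))))
  →13  S(S(S(S(S(S(S(S(add(SZ, mul(Z, SSSZ))))))))))
  →14  S(S(S(S(S(S(S(S(S(add(Z, mul(Z, SSSZ)))))))))))
  →15  S(S(S(S(S(S(S(S(S(mul(Z, SSSZ))))))))))
  →16  S^9(Z)

Term B:
  start: add(mul(add(SZ, SSZ), mul(SZ, SSSZ)), Z)
  →1  add(mul(S(add(Z, SSZ)), mul(SZ, SSSZ)), Z)
  →2  add(add(mul(SZ, SSSZ), mul(add(Z, SSZ), mul(SZ, SSSZ))), Z)
  →3  add(add(add(SSSZ, mul(Z, SSSZ)), mul(add(Z, SSZ), mul(SZ, SSSZ))), Z)
  →4  add(add(S(add(SSZ, mul(Z, SSSZ))), mul(add(Z, SSZ), mul(SZ, SSSZ))), Z)
  →5  add(S(add(add(SSZ, mul(Z, SSSZ)), mul(add(Z, SSZ), mul(SZ, SSSZ)))), Z)
  →6  S(add(add(add(SSZ, mul(Z, SSSZ)), mul(add(Z, SSZ), mul(SZ, SSSZ))), Z))
  →7  S(add(add(S(add(SZ, mul(Z, SSSZ))), mul(add(Z, SSZ), mul(SZ, SSSZ))), Z))
  →8  S(add(S(add(add(SZ, mul(Z, SSSZ)), mul(add(Z, SSZ), mul(SZ, SSSZ)))), Z))
  →9  S(S(add(add(add(SZ, mul(Z, SSSZ)), mul(add(Z, SSZ), mul(SZ, SSSZ))), Z)))
  →10  S(S(add(add(S(add(Z, mul(Z, SSSZ))), mul(add(Z, SSZ), mul(SZ, SSSZ))), Z)))
  →11  S(S(add(S(add(add(Z, mul(Z, SSSZ)), mul(add(Z, SSZ), mul(SZ, SSSZ)))), Z)))
  →12  S(S(S(add(add(add(Z, mul(Z, SSSZ)), mul(add(Z, SSZ), mul(SZ, SSSZ))), Z))))
  →13  S(S(S(add(add(mul(Z, SSSZ), mul(add(Z, SSZ), mul(SZ, SSSZ))), Z))))
  →14  S(S(S(add(add(Z, mul(add(Z, SSZ), mul(SZ, SSSZ))), Z))))
  →15  S(S(S(add(mul(add(Z, SSZ), mul(SZ, SSSZ)), Z))))
  →16  S(S(S(add(mul(SSZ, mul(SZ, SSSZ)), Z))))
  →17  S(S(S(add(add(mul(SZ, SSSZ), mul(SZ, mul(SZ, SSSZ))), Z))))
  →18  S(S(S(add(add(add(SSSZ, mul(Z, SSSZ)), mul(SZ, mul(SZ, SSSZ))), Z))))
  →19  S(S(S(add(add(S(add(SSZ, mul(Z, SSSZ))), mul(SZ, mul(SZ, SSSZ))), Z))))
  →20  S(S(S(add(S(add(add(SSZ, mul(Z, SSSZ)), mul(SZ, mul(SZ, SSSZ)))), Z))))
  →21  S(S(S(S(add(add(add(SSZ, mul(Z, SSSZ)), mul(SZ, mul(SZ, SSSZ))), Z)))))
  →22  S(S(S(S(add(add(S(add(SZ, mul(Z, SSSZ))), mul(SZ, mul(SZ, SSSZ))), Z)))))
  →23  S(S(S(S(add(S(add(add(SZ, mul(Z, SSSZ)), mul(SZ, mul(SZ, SSSZ)))), Z)))))
  →24  S(S(S(S(S(add(add(add(SZ, mul(Z, SSSZ)), mul(SZ, mul(SZ, SSSZ))), Z))))))
  →25  S(S(S(S(S(add(add(S(add(Z, mul(Z, SSSZ))), mul(SZ, mul(SZ, SSSZ))), Z))))))
  →26  S(S(S(S(S(add(S(add(add(Z, mul(Z, SSSZ)), mul(SZ, mul(SZ, SSSZ)))), Z))))))
  →27  S(S(S(S(S(S(add(add(add(Z, mul(Z, SSSZ)), mul(SZ, mul(SZ, SSSZ))), Z)))))))
  →28  S(S(S(S(S(S(add(add(mul(Z, SSSZ), mul(SZ, mul(SZ, SSSZ))), Z)))))))
  →29  S(S(S(S(S(S(add(add(Z, mul(SZ, mul(SZ, SSSZ))), Z)))))))
  →30  S(S(S(S(S(S(add(mul(SZ, mul(SZ, SSSZ)), Z)))))))
  →31  S(S(S(S(S(S(add(add(mul(SZ, SSSZ), mul(Z, mul(SZ, SSSZ))), Z)))))))
  →32  S(S(S(S(S(S(add(add(add(SSSZ, mul(Z, SSSZ)), mul(Z, mul(SZ, SSSZ))), Z)))))))
  →33  S(S(S(S(S(S(add(add(S(add(SSZ, mul(Z, SSSZ))), mul(Z, mul(SZ, SSSZ))), Z)))))))
  →34  S(S(S(S(S(S(add(S(add(add(SSZ, mul(Z, SSSZ)), mul(Z, mul(SZ, SSSZ)))), Z)))))))
  →35  S(S(S(S(S(S(S(add(add(add(SSZ, mul(Z, SSSZ)), mul(Z, mul(SZ, SSSZ))), Z))))))))
  →36  S(S(S(S(S(S(S(add(add(S(add(SZ, mul(Z, SSSZ))), mul(Z, mul(SZ, SSSZ))), Z))))))))
  →37  S(S(S(S(S(S(S(add(S(add(add(SZ, mul(Z, SSSZ)), mul(Z, mul(SZ, SSSZ)))), Z))))))))
  →38  S(S(S(S(S(S(S(S(add(add(add(SZ, mul(Z, SSSZ)), mul(Z, mul(SZ, SSSZ))), Z)))))))))
  →39  S(S(S(S(S(S(S(S(add(add(S(add(Z, mul(Z, SSSZ))), mul(Z, mul(SZ, SSSZ))), Z)))))))))
  →40  S(S(S(S(S(S(S(S(add(S(add(add(Z, mul(Z, SSSZ)), mul(Z, mul(SZ, SSSZ)))), Z)))))))))
  →41  S(S(S(S(S(S(S(S(S(add(add(add(Z, mul(Z, SSSZ)), mul(Z, mul(SZ, SSSZ))), Z))))))))))
  →42  S(S(S(S(S(S(S(S(S(add(add(mul(Z, SSSZ), mul(Z, mul(SZ, SSSZ))), Z))))))))))
  →43  S(S(S(S(S(S(S(S(S(add(add(Z, mul(Z, mul(SZ, SSSZ))), Z))))))))))
  →44  S(S(S(S(S(S(S(S(S(add(mul(Z, mul(SZ, SSSZ)), Z))))))))))
  →45  S(S(S(S(S(S(S(S(S(add(Z, Z))))))))))
  →46  S^9(Z)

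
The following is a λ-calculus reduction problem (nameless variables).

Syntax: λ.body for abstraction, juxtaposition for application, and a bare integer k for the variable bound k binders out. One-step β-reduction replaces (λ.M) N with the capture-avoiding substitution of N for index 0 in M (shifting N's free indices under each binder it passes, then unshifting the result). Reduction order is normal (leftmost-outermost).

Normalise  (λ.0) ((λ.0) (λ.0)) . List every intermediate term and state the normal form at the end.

  start: (λ.0) ((λ.0) (λ.0))
  step 1: (λ.0) (λ.0)
  step 2: λ.0

Answer: normal form = λ.0  (in 2 steps)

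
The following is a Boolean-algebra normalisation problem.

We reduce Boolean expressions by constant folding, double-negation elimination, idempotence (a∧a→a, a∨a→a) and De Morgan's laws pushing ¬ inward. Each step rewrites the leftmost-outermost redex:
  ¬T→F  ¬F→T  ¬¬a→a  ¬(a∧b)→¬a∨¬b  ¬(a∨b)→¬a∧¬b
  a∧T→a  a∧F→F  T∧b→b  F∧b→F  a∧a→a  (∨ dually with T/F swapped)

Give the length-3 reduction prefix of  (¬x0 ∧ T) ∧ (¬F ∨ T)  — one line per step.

Answer: after 3 steps: ¬x0

Working:
  start: (¬x0 ∧ T) ∧ (¬F ∨ T)
  [1] ¬x0 ∧ (¬F ∨ T)
  [2] ¬x0 ∧ T
  [3] ¬x0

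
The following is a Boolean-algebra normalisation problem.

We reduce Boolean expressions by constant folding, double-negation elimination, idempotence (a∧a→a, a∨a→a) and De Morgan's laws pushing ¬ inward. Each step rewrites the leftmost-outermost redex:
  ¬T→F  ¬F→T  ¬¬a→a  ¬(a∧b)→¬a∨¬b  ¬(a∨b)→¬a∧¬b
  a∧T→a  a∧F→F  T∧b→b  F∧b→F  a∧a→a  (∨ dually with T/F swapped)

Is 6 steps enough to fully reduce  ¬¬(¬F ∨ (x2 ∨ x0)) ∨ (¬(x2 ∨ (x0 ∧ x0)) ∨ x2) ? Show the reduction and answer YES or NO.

Answer: YES — reaches normal form T in 4 ≤ 6 steps

Working:
  start: ¬¬(¬F ∨ (x2 ∨ x0)) ∨ (¬(x2 ∨ (x0 ∧ x0)) ∨ x2)
  →1  (¬F ∨ (x2 ∨ x0)) ∨ (¬(x2 ∨ (x0 ∧ x0)) ∨ x2)
  →2  (T ∨ (x2 ∨ x0)) ∨ (¬(x2 ∨ (x0 ∧ x0)) ∨ x2)
  →3  T ∨ (¬(x2 ∨ (x0 ∧ x0)) ∨ x2)
  →4  T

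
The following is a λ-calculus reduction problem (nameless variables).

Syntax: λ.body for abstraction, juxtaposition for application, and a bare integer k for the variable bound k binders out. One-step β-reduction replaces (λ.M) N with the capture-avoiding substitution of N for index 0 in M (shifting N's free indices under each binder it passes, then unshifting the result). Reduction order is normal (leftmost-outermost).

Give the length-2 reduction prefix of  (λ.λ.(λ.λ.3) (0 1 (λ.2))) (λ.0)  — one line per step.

Answer: after 2 steps: λ.λ.λ.0

Derivation:
  start: (λ.λ.(λ.λ.3) (0 1 (λ.2))) (λ.0)
  [1] λ.(λ.λ.λ.0) (0 (λ.0) (λ.λ.0))
  [2] λ.λ.λ.0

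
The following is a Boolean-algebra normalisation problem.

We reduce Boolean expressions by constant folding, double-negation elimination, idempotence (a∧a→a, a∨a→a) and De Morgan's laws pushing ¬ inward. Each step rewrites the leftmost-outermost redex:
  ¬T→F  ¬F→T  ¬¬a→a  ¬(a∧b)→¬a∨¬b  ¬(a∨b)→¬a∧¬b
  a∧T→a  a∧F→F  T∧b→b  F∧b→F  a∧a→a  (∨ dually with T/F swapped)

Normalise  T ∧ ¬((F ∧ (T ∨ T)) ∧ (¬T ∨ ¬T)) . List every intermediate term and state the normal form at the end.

Answer: normal form = T  (in 6 steps)

Working:
  start: T ∧ ¬((F ∧ (T ∨ T)) ∧ (¬T ∨ ¬T))
  [1] ¬((F ∧ (T ∨ T)) ∧ (¬T ∨ ¬T))
  [2] ¬(F ∧ (T ∨ T)) ∨ ¬(¬T ∨ ¬T)
  [3] (¬F ∨ ¬(T ∨ T)) ∨ ¬(¬T ∨ ¬T)
  [4] (T ∨ ¬(T ∨ T)) ∨ ¬(¬T ∨ ¬T)
  [5] T ∨ ¬(¬T ∨ ¬T)
  [6] T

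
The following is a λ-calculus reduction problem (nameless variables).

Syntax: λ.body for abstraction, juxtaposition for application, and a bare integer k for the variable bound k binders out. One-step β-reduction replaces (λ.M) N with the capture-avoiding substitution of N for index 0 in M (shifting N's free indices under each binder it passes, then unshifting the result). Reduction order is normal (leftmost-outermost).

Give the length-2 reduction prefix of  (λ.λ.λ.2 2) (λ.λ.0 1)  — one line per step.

Answer: after 2 steps: λ.λ.λ.0 (λ.λ.0 1)

Reduction:
  start: (λ.λ.λ.2 2) (λ.λ.0 1)
  step 1: λ.λ.(λ.λ.0 1) (λ.λ.0 1)
  step 2: λ.λ.λ.0 (λ.λ.0 1)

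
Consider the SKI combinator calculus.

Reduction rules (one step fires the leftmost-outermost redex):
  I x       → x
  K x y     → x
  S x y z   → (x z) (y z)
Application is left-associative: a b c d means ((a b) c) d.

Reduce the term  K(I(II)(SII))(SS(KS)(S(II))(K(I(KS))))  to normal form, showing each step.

  start: K(I(II)(SII))(SS(KS)(S(II))(K(I(KS))))
  step 1: I(II)(SII)
  step 2: II(SII)
  step 3: I(SII)
  step 4: SII

Answer: normal form = SII  (in 4 steps)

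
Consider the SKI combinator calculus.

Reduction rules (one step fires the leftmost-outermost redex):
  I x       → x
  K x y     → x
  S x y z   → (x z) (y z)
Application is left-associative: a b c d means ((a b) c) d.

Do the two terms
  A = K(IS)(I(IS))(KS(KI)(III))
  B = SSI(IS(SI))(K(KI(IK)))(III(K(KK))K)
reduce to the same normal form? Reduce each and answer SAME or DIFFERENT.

Term A:
  start: K(IS)(I(IS))(KS(KI)(III))
  [1] IS(KS(KI)(III))
  [2] S(KS(KI)(III))
  [3] S(S(III))
  [4] S(S(II))
  [5] S(SI)

Term B:
  start: SSI(IS(SI))(K(KI(IK)))(III(K(KK))K)
  [1] S(IS(SI))(I(IS(SI)))(K(KI(IK)))(III(K(KK))K)
  [2] IS(SI)(K(KI(IK)))(I(IS(SI))(K(KI(IK))))(III(K(KK))K)
  [3] S(SI)(K(KI(IK)))(I(IS(SI))(K(KI(IK))))(III(K(KK))K)
  [4] SI(I(IS(SI))(K(KI(IK))))(K(KI(IK))(I(IS(SI))(K(KI(IK)))))(III(K(KK))K)
  [5] I(K(KI(IK))(I(IS(SI))(K(KI(IK)))))(I(IS(SI))(K(KI(IK)))(K(KI(IK))(I(IS(SI))(K(KI(IK))))))(III(K(KK))K)
  [6] K(KI(IK))(I(IS(SI))(K(KI(IK))))(I(IS(SI))(K(KI(IK)))(K(KI(IK))(I(IS(SI))(K(KI(IK))))))(III(K(KK))K)
  [7] KI(IK)(I(IS(SI))(K(KI(IK)))(K(KI(IK))(I(IS(SI))(K(KI(IK))))))(III(K(KK))K)
  [8] I(I(IS(SI))(K(KI(IK)))(K(KI(IK))(I(IS(SI))(K(KI(IK))))))(III(K(KK))K)
  [9] I(IS(SI))(K(KI(IK)))(K(KI(IK))(I(IS(SI))(K(KI(IK)))))(III(K(KK))K)
  [10] IS(SI)(K(KI(IK)))(K(KI(IK))(I(IS(SI))(K(KI(IK)))))(III(K(KK))K)
  [11] S(SI)(K(KI(IK)))(K(KI(IK))(I(IS(SI))(K(KI(IK)))))(III(K(KK))K)
  [12] SI(K(KI(IK))(I(IS(SI))(K(KI(IK)))))(K(KI(IK))(K(KI(IK))(I(IS(SI))(K(KI(IK))))))(III(K(KK))K)
  [13] I(K(KI(IK))(K(KI(IK))(I(IS(SI))(K(KI(IK))))))(K(KI(IK))(I(IS(SI))(K(KI(IK))))(K(KI(IK))(K(KI(IK))(I(IS(SI))(K(KI(IK)))))))(III(K(KK))K)
  [14] K(KI(IK))(K(KI(IK))(I(IS(SI))(K(KI(IK)))))(K(KI(IK))(I(IS(SI))(K(KI(IK))))(K(KI(IK))(K(KI(IK))(I(IS(SI))(K(KI(IK)))))))(III(K(KK))K)
  [15] KI(IK)(K(KI(IK))(I(IS(SI))(K(KI(IK))))(K(KI(IK))(K(KI(IK))(I(IS(SI))(K(KI(IK)))))))(III(K(KK))K)
  [16] I(K(KI(IK))(I(IS(SI))(K(KI(IK))))(K(KI(IK))(K(KI(IK))(I(IS(SI))(K(KI(IK)))))))(III(K(KK))K)
  [17] K(KI(IK))(I(IS(SI))(K(KI(IK))))(K(KI(IK))(K(KI(IK))(I(IS(SI))(K(KI(IK))))))(III(K(KK))K)
  [18] KI(IK)(K(KI(IK))(K(KI(IK))(I(IS(SI))(K(KI(IK))))))(III(K(KK))K)
  [19] I(K(KI(IK))(K(KI(IK))(I(IS(SI))(K(KI(IK))))))(III(K(KK))K)
  [20] K(KI(IK))(K(KI(IK))(I(IS(SI))(K(KI(IK)))))(III(K(KK))K)
  [21] KI(IK)(III(K(KK))K)
  [22] I(III(K(KK))K)
  [23] III(K(KK))K
  [24] II(K(KK))K
  [25] I(K(KK))K
  [26] K(KK)K
  [27] KK

Answer: DIFFERENT — A ⇓ S(SI), B ⇓ KK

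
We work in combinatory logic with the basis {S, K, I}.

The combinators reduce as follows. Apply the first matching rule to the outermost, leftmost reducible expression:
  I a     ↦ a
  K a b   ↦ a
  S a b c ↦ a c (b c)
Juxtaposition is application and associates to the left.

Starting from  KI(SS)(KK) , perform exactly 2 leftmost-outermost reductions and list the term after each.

Answer: after 2 steps: KK

Reduction:
  start: KI(SS)(KK)
  step 1: I(KK)
  step 2: KK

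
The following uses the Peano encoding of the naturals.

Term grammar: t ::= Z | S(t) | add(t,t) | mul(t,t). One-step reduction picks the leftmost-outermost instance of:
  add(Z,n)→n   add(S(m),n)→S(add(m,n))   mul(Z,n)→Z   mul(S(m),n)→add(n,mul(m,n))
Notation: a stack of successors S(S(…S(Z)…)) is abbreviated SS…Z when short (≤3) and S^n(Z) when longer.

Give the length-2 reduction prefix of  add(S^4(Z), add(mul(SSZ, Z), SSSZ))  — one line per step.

  start: add(S^4(Z), add(mul(SSZ, Z), SSSZ))
  [1] S(add(SSSZ, add(mul(SSZ, Z), SSSZ)))
  [2] S(S(add(SSZ, add(mul(SSZ, Z), SSSZ))))

Answer: after 2 steps: S(S(add(SSZ, add(mul(SSZ, Z), SSSZ))))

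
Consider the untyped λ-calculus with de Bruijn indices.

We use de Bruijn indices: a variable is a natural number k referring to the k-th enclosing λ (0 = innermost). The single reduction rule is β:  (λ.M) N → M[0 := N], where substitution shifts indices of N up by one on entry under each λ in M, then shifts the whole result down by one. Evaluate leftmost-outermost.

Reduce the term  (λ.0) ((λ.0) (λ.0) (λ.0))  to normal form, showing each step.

Answer: normal form = λ.0  (in 3 steps)

Working:
  start: (λ.0) ((λ.0) (λ.0) (λ.0))
  [1] (λ.0) (λ.0) (λ.0)
  [2] (λ.0) (λ.0)
  [3] λ.0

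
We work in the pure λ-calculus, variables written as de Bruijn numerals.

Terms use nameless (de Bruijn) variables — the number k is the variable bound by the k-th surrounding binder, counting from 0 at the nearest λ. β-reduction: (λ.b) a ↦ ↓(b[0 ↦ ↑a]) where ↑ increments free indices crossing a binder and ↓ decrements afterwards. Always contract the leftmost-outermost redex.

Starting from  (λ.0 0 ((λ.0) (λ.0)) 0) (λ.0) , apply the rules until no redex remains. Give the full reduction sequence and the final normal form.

Answer: normal form = λ.0  (in 5 steps)

Working:
  start: (λ.0 0 ((λ.0) (λ.0)) 0) (λ.0)
  step 1: (λ.0) (λ.0) ((λ.0) (λ.0)) (λ.0)
  step 2: (λ.0) ((λ.0) (λ.0)) (λ.0)
  step 3: (λ.0) (λ.0) (λ.0)
  step 4: (λ.0) (λ.0)
  step 5: λ.0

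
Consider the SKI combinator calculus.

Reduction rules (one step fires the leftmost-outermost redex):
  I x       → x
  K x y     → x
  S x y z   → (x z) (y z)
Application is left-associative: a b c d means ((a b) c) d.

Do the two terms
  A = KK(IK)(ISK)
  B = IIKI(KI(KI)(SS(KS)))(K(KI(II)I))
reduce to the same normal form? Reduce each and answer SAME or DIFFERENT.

Term A:
  start: KK(IK)(ISK)
  →1  K(ISK)
  →2  K(SK)

Term B:
  start: IIKI(KI(KI)(SS(KS)))(K(KI(II)I))
  →1  IKI(KI(KI)(SS(KS)))(K(KI(II)I))
  →2  KI(KI(KI)(SS(KS)))(K(KI(II)I))
  →3  I(K(KI(II)I))
  →4  K(KI(II)I)
  →5  K(II)
  →6  KI

Answer: DIFFERENT — A ⇓ K(SK), B ⇓ KI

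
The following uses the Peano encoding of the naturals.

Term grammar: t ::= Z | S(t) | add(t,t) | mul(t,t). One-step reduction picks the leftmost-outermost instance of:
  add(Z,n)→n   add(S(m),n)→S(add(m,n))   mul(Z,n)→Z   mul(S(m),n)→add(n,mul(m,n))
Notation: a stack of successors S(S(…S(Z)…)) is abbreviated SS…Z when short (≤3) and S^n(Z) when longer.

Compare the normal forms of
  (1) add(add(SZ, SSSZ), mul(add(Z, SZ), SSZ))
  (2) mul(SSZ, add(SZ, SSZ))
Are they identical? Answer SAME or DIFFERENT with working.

Term A:
  start: add(add(SZ, SSSZ), mul(add(Z, SZ), SSZ))
  →1  add(S(add(Z, SSSZ)), mul(add(Z, SZ), SSZ))
  →2  S(add(add(Z, SSSZ), mul(add(Z, SZ), SSZ)))
  →3  S(add(SSSZ, mul(add(Z, SZ), SSZ)))
  →4  S(S(add(SSZ, mul(add(Z, SZ), SSZ))))
  →5  S(S(S(add(SZ, mul(add(Z, SZ), SSZ)))))
  →6  S(S(S(S(add(Z, mul(add(Z, SZ), SSZ))))))
  →7  S(S(S(S(mul(add(Z, SZ), SSZ)))))
  →8  S(S(S(S(mul(SZ, SSZ)))))
  →9  S(S(S(S(add(SSZ, mul(Z, SSZ))))))
  →10  S(S(S(S(S(add(SZ, mul(Z, SSZ)))))))
  →11  S(S(S(S(S(S(add(Z, mul(Z, SSZ))))))))
  →12  S(S(S(S(S(S(mul(Z, SSZ)))))))
  →13  S^6(Z)

Term B:
  start: mul(SSZ, add(SZ, SSZ))
  →1  add(add(SZ, SSZ), mul(SZ, add(SZ, SSZ)))
  →2  add(S(add(Z, SSZ)), mul(SZ, add(SZ, SSZ)))
  →3  S(add(add(Z, SSZ), mul(SZ, add(SZ, SSZ))))
  →4  S(add(SSZ, mul(SZ, add(SZ, SSZ))))
  →5  S(S(add(SZ, mul(SZ, add(SZ, SSZ)))))
  →6  S(S(S(add(Z, mul(SZ, add(SZ, SSZ))))))
  →7  S(S(S(mul(SZ, add(SZ, SSZ)))))
  →8  S(S(S(add(add(SZ, SSZ), mul(Z, add(SZ, SSZ))))))
  →9  S(S(S(add(S(add(Z, SSZ)), mul(Z, add(SZ, SSZ))))))
  →10  S(S(S(S(add(add(Z, SSZ), mul(Z, add(SZ, SSZ)))))))
  →11  S(S(S(S(add(SSZ, mul(Z, add(SZ, SSZ)))))))
  →12  S(S(S(S(S(add(SZ, mul(Z, add(SZ, SSZ))))))))
  →13  S(S(S(S(S(S(add(Z, mul(Z, add(SZ, SSZ)))))))))
  →14  S(S(S(S(S(S(mul(Z, add(SZ, SSZ))))))))
  →15  S^6(Z)

Answer: SAME — A ⇓ S^6(Z), B ⇓ S^6(Z)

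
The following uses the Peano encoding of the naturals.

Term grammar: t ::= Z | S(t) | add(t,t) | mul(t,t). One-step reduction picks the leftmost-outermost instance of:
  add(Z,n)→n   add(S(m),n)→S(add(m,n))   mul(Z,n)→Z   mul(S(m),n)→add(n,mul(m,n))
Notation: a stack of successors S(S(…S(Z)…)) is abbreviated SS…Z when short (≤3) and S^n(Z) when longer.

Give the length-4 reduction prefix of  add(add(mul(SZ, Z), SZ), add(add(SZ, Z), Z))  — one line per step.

  start: add(add(mul(SZ, Z), SZ), add(add(SZ, Z), Z))
  step 1: add(add(add(Z, mul(Z, Z)), SZ), add(add(SZ, Z), Z))
  step 2: add(add(mul(Z, Z), SZ), add(add(SZ, Z), Z))
  step 3: add(add(Z, SZ), add(add(SZ, Z), Z))
  step 4: add(SZ, add(add(SZ, Z), Z))

Answer: after 4 steps: add(SZ, add(add(SZ, Z), Z))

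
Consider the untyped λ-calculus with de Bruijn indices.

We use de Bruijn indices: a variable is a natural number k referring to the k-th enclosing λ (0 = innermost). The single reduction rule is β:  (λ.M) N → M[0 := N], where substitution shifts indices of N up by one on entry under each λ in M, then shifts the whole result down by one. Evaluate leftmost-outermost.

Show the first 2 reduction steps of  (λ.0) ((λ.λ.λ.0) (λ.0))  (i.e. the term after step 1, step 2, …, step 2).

Answer: after 2 steps: λ.λ.0

Reduction:
  start: (λ.0) ((λ.λ.λ.0) (λ.0))
  →1  (λ.λ.λ.0) (λ.0)
  →2  λ.λ.0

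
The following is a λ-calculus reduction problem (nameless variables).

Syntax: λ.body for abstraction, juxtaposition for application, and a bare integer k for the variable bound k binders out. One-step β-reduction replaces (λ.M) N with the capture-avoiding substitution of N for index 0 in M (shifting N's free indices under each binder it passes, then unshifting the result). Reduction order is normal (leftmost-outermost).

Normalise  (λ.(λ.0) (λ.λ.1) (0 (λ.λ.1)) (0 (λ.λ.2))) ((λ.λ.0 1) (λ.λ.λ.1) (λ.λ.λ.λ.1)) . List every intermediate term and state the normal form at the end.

  start: (λ.(λ.0) (λ.λ.1) (0 (λ.λ.1)) (0 (λ.λ.2))) ((λ.λ.0 1) (λ.λ.λ.1) (λ.λ.λ.λ.1))
  step 1: (λ.0) (λ.λ.1) ((λ.λ.0 1) (λ.λ.λ.1) (λ.λ.λ.λ.1) (λ.λ.1)) ((λ.λ.0 1) (λ.λ.λ.1) (λ.λ.λ.λ.1) (λ.λ.(λ.λ.0 1) (λ.λ.λ.1) (λ.λ.λ.λ.1)))
  step 2: (λ.λ.1) ((λ.λ.0 1) (λ.λ.λ.1) (λ.λ.λ.λ.1) (λ.λ.1)) ((λ.λ.0 1) (λ.λ.λ.1) (λ.λ.λ.λ.1) (λ.λ.(λ.λ.0 1) (λ.λ.λ.1) (λ.λ.λ.λ.1)))
  step 3: (λ.(λ.λ.0 1) (λ.λ.λ.1) (λ.λ.λ.λ.1) (λ.λ.1)) ((λ.λ.0 1) (λ.λ.λ.1) (λ.λ.λ.λ.1) (λ.λ.(λ.λ.0 1) (λ.λ.λ.1) (λ.λ.λ.λ.1)))
  step 4: (λ.λ.0 1) (λ.λ.λ.1) (λ.λ.λ.λ.1) (λ.λ.1)
  step 5: (λ.0 (λ.λ.λ.1)) (λ.λ.λ.λ.1) (λ.λ.1)
  step 6: (λ.λ.λ.λ.1) (λ.λ.λ.1) (λ.λ.1)
  step 7: (λ.λ.λ.1) (λ.λ.1)
  step 8: λ.λ.1

Answer: normal form = λ.λ.1  (in 8 steps)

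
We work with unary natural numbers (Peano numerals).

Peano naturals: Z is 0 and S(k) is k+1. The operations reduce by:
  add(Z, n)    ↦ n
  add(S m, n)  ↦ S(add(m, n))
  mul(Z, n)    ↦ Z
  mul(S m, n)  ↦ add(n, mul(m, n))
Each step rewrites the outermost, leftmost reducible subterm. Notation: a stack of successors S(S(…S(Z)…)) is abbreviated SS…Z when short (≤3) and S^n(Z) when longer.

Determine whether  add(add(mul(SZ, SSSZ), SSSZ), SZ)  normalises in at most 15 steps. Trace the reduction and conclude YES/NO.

  start: add(add(mul(SZ, SSSZ), SSSZ), SZ)
  step 1: add(add(add(SSSZ, mul(Z, SSSZ)), SSSZ), SZ)
  step 2: add(add(S(add(SSZ, mul(Z, SSSZ))), SSSZ), SZ)
  step 3: add(S(add(add(SSZ, mul(Z, SSSZ)), SSSZ)), SZ)
  step 4: S(add(add(add(SSZ, mul(Z, SSSZ)), SSSZ), SZ))
  step 5: S(add(add(S(add(SZ, mul(Z, SSSZ))), SSSZ), SZ))
  step 6: S(add(S(add(add(SZ, mul(Z, SSSZ)), SSSZ)), SZ))
  step 7: S(S(add(add(add(SZ, mul(Z, SSSZ)), SSSZ), SZ)))
  step 8: S(S(add(add(S(add(Z, mul(Z, SSSZ))), SSSZ), SZ)))
  step 9: S(S(add(S(add(add(Z, mul(Z, SSSZ)), SSSZ)), SZ)))
  step 10: S(S(S(add(add(add(Z, mul(Z, SSSZ)), SSSZ), SZ))))
  step 11: S(S(S(add(add(mul(Z, SSSZ), SSSZ), SZ))))
  step 12: S(S(S(add(add(Z, SSSZ), SZ))))
  step 13: S(S(S(add(SSSZ, SZ))))
  step 14: S(S(S(S(add(SSZ, SZ)))))
  step 15: S(S(S(S(S(add(SZ, SZ))))))

Answer: NO — after 15 steps the term is S(S(S(S(S(add(SZ, SZ)))))), not yet normal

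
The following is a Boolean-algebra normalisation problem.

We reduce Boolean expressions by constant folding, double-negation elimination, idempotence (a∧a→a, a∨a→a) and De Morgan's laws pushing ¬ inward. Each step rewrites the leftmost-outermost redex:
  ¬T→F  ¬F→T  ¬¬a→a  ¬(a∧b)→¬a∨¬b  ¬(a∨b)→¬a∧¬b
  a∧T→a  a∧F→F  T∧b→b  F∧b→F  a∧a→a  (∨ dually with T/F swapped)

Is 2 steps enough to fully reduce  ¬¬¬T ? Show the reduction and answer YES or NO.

  start: ¬¬¬T
  [1] ¬T
  [2] F

Answer: YES — reaches normal form F in 2 ≤ 2 steps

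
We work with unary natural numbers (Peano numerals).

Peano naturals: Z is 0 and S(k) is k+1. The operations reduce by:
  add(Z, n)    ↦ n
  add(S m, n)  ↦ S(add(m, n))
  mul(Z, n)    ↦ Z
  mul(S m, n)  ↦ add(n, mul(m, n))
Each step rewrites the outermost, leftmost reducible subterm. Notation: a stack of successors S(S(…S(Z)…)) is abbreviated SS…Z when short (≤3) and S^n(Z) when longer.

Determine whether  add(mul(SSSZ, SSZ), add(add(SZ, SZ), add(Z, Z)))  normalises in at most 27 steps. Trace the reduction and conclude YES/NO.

Answer: YES — reaches normal form S^8(Z) in 26 ≤ 27 steps

Derivation:
  start: add(mul(SSSZ, SSZ), add(add(SZ, SZ), add(Z, Z)))
  step 1: add(add(SSZ, mul(SSZ, SSZ)), add(add(SZ, SZ), add(Z, Z)))
  step 2: add(S(add(SZ, mul(SSZ, SSZ))), add(add(SZ, SZ), add(Z, Z)))
  step 3: S(add(add(SZ, mul(SSZ, SSZ)), add(add(SZ, SZ), add(Z, Z))))
  step 4: S(add(S(add(Z, mul(SSZ, SSZ))), add(add(SZ, SZ), add(Z, Z))))
  step 5: S(S(add(add(Z, mul(SSZ, SSZ)), add(add(SZ, SZ), add(Z, Z)))))
  step 6: S(S(add(mul(SSZ, SSZ), add(add(SZ, SZ), add(Z, Z)))))
  step 7: S(S(add(add(SSZ, mul(SZ, SSZ)), add(add(SZ, SZ), add(Z, Z)))))
  step 8: S(S(add(S(add(SZ, mul(SZ, SSZ))), add(add(SZ, SZ), add(Z, Z)))))
  step 9: S(S(S(add(add(SZ, mul(SZ, SSZ)), add(add(SZ, SZ), add(Z, Z))))))
  step 10: S(S(S(add(S(add(Z, mul(SZ, SSZ))), add(add(SZ, SZ), add(Z, Z))))))
  step 11: S(S(S(S(add(add(Z, mul(SZ, SSZ)), add(add(SZ, SZ), add(Z, Z)))))))
  step 12: S(S(S(S(add(mul(SZ, SSZ), add(add(SZ, SZ), add(Z, Z)))))))
  step 13: S(S(S(S(add(add(SSZ, mul(Z, SSZ)), add(add(SZ, SZ), add(Z, Z)))))))
  step 14: S(S(S(S(add(S(add(SZ, mul(Z, SSZ))), add(add(SZ, SZ), add(Z, Z)))))))
  step 15: S(S(S(S(S(add(add(SZ, mul(Z, SSZ)), add(add(SZ, SZ), add(Z, Z))))))))
  step 16: S(S(S(S(S(add(S(add(Z, mul(Z, SSZ))), add(add(SZ, SZ), add(Z, Z))))))))
  step 17: S(S(S(S(S(S(add(add(Z, mul(Z, SSZ)), add(add(SZ, SZ), add(Z, Z)))))))))
  step 18: S(S(S(S(S(S(add(mul(Z, SSZ), add(add(SZ, SZ), add(Z, Z)))))))))
  step 19: S(S(S(S(S(S(add(Z, add(add(SZ, SZ), add(Z, Z)))))))))
  step 20: S(S(S(S(S(S(add(add(SZ, SZ), add(Z, Z))))))))
  step 21: S(S(S(S(S(S(add(S(add(Z, SZ)), add(Z, Z))))))))
  step 22: S(S(S(S(S(S(S(add(add(Z, SZ), add(Z, Z)))))))))
  step 23: S(S(S(S(S(S(S(add(SZ, add(Z, Z)))))))))
  step 24: S(S(S(S(S(S(S(S(add(Z, add(Z, Z))))))))))
  step 25: S(S(S(S(S(S(S(S(add(Z, Z)))))))))
  step 26: S^8(Z)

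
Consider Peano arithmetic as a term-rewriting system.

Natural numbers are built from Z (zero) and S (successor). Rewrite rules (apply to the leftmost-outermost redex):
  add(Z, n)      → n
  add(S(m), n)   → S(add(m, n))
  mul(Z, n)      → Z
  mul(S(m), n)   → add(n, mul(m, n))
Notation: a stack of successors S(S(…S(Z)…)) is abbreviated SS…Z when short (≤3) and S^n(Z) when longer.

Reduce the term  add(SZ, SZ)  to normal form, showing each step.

Answer: normal form = SSZ  (in 2 steps)

Working:
  start: add(SZ, SZ)
  step 1: S(add(Z, SZ))
  step 2: SSZ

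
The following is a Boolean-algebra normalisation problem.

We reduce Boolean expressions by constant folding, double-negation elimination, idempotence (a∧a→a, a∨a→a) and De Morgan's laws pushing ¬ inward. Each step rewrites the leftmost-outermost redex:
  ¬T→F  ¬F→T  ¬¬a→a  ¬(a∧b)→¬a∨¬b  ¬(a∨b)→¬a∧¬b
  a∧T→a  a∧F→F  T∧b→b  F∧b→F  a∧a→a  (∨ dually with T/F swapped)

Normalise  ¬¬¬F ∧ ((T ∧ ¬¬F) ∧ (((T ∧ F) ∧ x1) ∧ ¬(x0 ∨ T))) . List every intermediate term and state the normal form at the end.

Answer: normal form = F  (in 6 steps)

Working:
  start: ¬¬¬F ∧ ((T ∧ ¬¬F) ∧ (((T ∧ F) ∧ x1) ∧ ¬(x0 ∨ T)))
  [1] ¬F ∧ ((T ∧ ¬¬F) ∧ (((T ∧ F) ∧ x1) ∧ ¬(x0 ∨ T)))
  [2] T ∧ ((T ∧ ¬¬F) ∧ (((T ∧ F) ∧ x1) ∧ ¬(x0 ∨ T)))
  [3] (T ∧ ¬¬F) ∧ (((T ∧ F) ∧ x1) ∧ ¬(x0 ∨ T))
  [4] ¬¬F ∧ (((T ∧ F) ∧ x1) ∧ ¬(x0 ∨ T))
  [5] F ∧ (((T ∧ F) ∧ x1) ∧ ¬(x0 ∨ T))
  [6] F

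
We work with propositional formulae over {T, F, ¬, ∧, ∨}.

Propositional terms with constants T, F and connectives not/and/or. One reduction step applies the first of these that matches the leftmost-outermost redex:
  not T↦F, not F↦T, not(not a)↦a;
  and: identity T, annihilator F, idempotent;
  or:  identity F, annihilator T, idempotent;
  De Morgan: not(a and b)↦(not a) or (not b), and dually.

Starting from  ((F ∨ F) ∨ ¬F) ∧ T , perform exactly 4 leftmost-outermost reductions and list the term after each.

  start: ((F ∨ F) ∨ ¬F) ∧ T
  step 1: (F ∨ F) ∨ ¬F
  step 2: F ∨ ¬F
  step 3: ¬F
  step 4: T

Answer: after 4 steps: T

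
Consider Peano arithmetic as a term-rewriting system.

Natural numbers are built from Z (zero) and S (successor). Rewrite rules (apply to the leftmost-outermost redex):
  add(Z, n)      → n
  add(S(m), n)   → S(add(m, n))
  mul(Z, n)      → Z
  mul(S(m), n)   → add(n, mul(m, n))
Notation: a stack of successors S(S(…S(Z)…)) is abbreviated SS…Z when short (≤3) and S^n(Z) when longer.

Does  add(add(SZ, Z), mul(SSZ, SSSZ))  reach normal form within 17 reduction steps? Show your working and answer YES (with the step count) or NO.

  start: add(add(SZ, Z), mul(SSZ, SSSZ))
  step 1: add(S(add(Z, Z)), mul(SSZ, SSSZ))
  step 2: S(add(add(Z, Z), mul(SSZ, SSSZ)))
  step 3: S(add(Z, mul(SSZ, SSSZ)))
  step 4: S(mul(SSZ, SSSZ))
  step 5: S(add(SSSZ, mul(SZ, SSSZ)))
  step 6: S(S(add(SSZ, mul(SZ, SSSZ))))
  step 7: S(S(S(add(SZ, mul(SZ, SSSZ)))))
  step 8: S(S(S(S(add(Z, mul(SZ, SSSZ))))))
  step 9: S(S(S(S(mul(SZ, SSSZ)))))
  step 10: S(S(S(S(add(SSSZ, mul(Z, SSSZ))))))
  step 11: S(S(S(S(S(add(SSZ, mul(Z, SSSZ)))))))
  step 12: S(S(S(S(S(S(add(SZ, mul(Z, SSSZ))))))))
  step 13: S(S(S(S(S(S(S(add(Z, mul(Z, SSSZ)))))))))
  step 14: S(S(S(S(S(S(S(mul(Z, SSSZ))))))))
  step 15: S^7(Z)

Answer: YES — reaches normal form S^7(Z) in 15 ≤ 17 steps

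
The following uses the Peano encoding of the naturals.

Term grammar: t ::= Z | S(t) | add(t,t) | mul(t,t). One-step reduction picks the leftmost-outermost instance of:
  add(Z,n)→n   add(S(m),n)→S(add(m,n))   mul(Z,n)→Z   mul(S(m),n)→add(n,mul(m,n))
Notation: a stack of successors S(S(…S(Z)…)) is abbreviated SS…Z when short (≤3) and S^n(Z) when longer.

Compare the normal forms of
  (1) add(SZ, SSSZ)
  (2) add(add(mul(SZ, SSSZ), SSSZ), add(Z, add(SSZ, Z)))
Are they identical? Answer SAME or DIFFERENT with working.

Term A:
  start: add(SZ, SSSZ)
  step 1: S(add(Z, SSSZ))
  step 2: S^4(Z)

Term B:
  start: add(add(mul(SZ, SSSZ), SSSZ), add(Z, add(SSZ, Z)))
  step 1: add(add(add(SSSZ, mul(Z, SSSZ)), SSSZ), add(Z, add(SSZ, Z)))
  step 2: add(add(S(add(SSZ, mul(Z, SSSZ))), SSSZ), add(Z, add(SSZ, Z)))
  step 3: add(S(add(add(SSZ, mul(Z, SSSZ)), SSSZ)), add(Z, add(SSZ, Z)))
  step 4: S(add(add(add(SSZ, mul(Z, SSSZ)), SSSZ), add(Z, add(SSZ, Z))))
  step 5: S(add(add(S(add(SZ, mul(Z, SSSZ))), SSSZ), add(Z, add(SSZ, Z))))
  step 6: S(add(S(add(add(SZ, mul(Z, SSSZ)), SSSZ)), add(Z, add(SSZ, Z))))
  step 7: S(S(add(add(add(SZ, mul(Z, SSSZ)), SSSZ), add(Z, add(SSZ, Z)))))
  step 8: S(S(add(add(S(add(Z, mul(Z, SSSZ))), SSSZ), add(Z, add(SSZ, Z)))))
  step 9: S(S(add(S(add(add(Z, mul(Z, SSSZ)), SSSZ)), add(Z, add(SSZ, Z)))))
  step 10: S(S(S(add(add(add(Z, mul(Z, SSSZ)), SSSZ), add(Z, add(SSZ, Z))))))
  step 11: S(S(S(add(add(mul(Z, SSSZ), SSSZ), add(Z, add(SSZ, Z))))))
  step 12: S(S(S(add(add(Z, SSSZ), add(Z, add(SSZ, Z))))))
  step 13: S(S(S(add(SSSZ, add(Z, add(SSZ, Z))))))
  step 14: S(S(S(S(add(SSZ, add(Z, add(SSZ, Z)))))))
  step 15: S(S(S(S(S(add(SZ, add(Z, add(SSZ, Z))))))))
  step 16: S(S(S(S(S(S(add(Z, add(Z, add(SSZ, Z)))))))))
  step 17: S(S(S(S(S(S(add(Z, add(SSZ, Z))))))))
  step 18: S(S(S(S(S(S(add(SSZ, Z)))))))
  step 19: S(S(S(S(S(S(S(add(SZ, Z))))))))
  step 20: S(S(S(S(S(S(S(S(add(Z, Z)))))))))
  step 21: S^8(Z)

Answer: DIFFERENT — A ⇓ S^4(Z), B ⇓ S^8(Z)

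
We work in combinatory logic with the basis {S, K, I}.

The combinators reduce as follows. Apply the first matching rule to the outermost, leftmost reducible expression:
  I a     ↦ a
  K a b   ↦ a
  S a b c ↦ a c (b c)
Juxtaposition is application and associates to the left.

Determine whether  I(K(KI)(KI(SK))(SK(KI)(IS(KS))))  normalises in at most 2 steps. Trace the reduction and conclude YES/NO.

Answer: NO — after 2 steps the term is KI(SK(KI)(IS(KS))), not yet normal

Reduction:
  start: I(K(KI)(KI(SK))(SK(KI)(IS(KS))))
  →1  K(KI)(KI(SK))(SK(KI)(IS(KS)))
  →2  KI(SK(KI)(IS(KS)))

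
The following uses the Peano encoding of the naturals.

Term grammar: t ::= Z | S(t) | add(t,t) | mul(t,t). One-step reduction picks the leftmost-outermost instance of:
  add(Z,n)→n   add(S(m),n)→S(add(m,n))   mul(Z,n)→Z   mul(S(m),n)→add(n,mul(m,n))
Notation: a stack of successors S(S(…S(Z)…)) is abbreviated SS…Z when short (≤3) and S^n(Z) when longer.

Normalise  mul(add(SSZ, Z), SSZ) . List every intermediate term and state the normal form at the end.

  start: mul(add(SSZ, Z), SSZ)
  [1] mul(S(add(SZ, Z)), SSZ)
  [2] add(SSZ, mul(add(SZ, Z), SSZ))
  [3] S(add(SZ, mul(add(SZ, Z), SSZ)))
  [4] S(S(add(Z, mul(add(SZ, Z), SSZ))))
  [5] S(S(mul(add(SZ, Z), SSZ)))
  [6] S(S(mul(S(add(Z, Z)), SSZ)))
  [7] S(S(add(SSZ, mul(add(Z, Z), SSZ))))
  [8] S(S(S(add(SZ, mul(add(Z, Z), SSZ)))))
  [9] S(S(S(S(add(Z, mul(add(Z, Z), SSZ))))))
  [10] S(S(S(S(mul(add(Z, Z), SSZ)))))
  [11] S(S(S(S(mul(Z, SSZ)))))
  [12] S^4(Z)

Answer: normal form = S^4(Z)  (in 12 steps)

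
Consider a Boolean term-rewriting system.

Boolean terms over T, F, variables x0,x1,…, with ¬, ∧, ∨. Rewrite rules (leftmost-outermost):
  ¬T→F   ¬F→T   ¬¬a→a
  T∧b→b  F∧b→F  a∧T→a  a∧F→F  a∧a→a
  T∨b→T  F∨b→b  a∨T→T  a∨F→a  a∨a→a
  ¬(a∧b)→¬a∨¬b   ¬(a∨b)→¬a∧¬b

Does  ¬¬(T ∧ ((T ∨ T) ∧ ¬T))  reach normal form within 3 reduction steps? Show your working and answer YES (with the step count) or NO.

Answer: NO — after 3 steps the term is T ∧ ¬T, not yet normal

Working:
  start: ¬¬(T ∧ ((T ∨ T) ∧ ¬T))
  →1  T ∧ ((T ∨ T) ∧ ¬T)
  →2  (T ∨ T) ∧ ¬T
  →3  T ∧ ¬T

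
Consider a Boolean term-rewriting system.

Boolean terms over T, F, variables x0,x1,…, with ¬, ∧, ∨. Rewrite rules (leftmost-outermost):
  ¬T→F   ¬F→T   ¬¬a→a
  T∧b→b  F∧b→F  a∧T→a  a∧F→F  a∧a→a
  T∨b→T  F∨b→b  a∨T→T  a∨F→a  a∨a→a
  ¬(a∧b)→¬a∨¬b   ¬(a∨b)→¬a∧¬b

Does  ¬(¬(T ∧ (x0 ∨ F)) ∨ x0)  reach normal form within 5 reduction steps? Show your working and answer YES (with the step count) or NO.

Answer: YES — reaches normal form x0 ∧ ¬x0 in 4 ≤ 5 steps

Derivation:
  start: ¬(¬(T ∧ (x0 ∨ F)) ∨ x0)
  [1] ¬¬(T ∧ (x0 ∨ F)) ∧ ¬x0
  [2] (T ∧ (x0 ∨ F)) ∧ ¬x0
  [3] (x0 ∨ F) ∧ ¬x0
  [4] x0 ∧ ¬x0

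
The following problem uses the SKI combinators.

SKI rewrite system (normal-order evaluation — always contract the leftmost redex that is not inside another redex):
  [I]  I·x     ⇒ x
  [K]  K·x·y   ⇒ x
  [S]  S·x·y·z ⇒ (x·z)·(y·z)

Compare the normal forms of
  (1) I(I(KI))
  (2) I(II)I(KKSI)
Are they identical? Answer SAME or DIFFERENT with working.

Answer: SAME — A ⇓ KI, B ⇓ KI

Reduction:
Term A:
  start: I(I(KI))
  →1  I(KI)
  →2  KI

Term B:
  start: I(II)I(KKSI)
  →1  III(KKSI)
  →2  II(KKSI)
  →3  I(KKSI)
  →4  KKSI
  →5  KI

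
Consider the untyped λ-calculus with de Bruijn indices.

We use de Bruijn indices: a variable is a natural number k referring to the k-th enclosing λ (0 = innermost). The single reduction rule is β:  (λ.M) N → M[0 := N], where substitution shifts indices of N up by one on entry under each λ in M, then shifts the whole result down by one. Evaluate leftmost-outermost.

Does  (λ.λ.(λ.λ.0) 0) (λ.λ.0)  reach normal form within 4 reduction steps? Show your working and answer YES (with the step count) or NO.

  start: (λ.λ.(λ.λ.0) 0) (λ.λ.0)
  [1] λ.(λ.λ.0) 0
  [2] λ.λ.0

Answer: YES — reaches normal form λ.λ.0 in 2 ≤ 4 steps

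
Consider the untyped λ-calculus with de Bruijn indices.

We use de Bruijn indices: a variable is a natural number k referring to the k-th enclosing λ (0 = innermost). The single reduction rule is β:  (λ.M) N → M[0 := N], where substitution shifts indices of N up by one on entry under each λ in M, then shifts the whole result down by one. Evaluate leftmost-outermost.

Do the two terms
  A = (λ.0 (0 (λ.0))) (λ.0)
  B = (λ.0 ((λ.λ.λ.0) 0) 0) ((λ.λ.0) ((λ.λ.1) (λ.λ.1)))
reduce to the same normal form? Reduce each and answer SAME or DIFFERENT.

Answer: SAME — A ⇓ λ.0, B ⇓ λ.0

Working:
Term A:
  start: (λ.0 (0 (λ.0))) (λ.0)
  →1  (λ.0) ((λ.0) (λ.0))
  →2  (λ.0) (λ.0)
  →3  λ.0

Term B:
  start: (λ.0 ((λ.λ.λ.0) 0) 0) ((λ.λ.0) ((λ.λ.1) (λ.λ.1)))
  →1  (λ.λ.0) ((λ.λ.1) (λ.λ.1)) ((λ.λ.λ.0) ((λ.λ.0) ((λ.λ.1) (λ.λ.1)))) ((λ.λ.0) ((λ.λ.1) (λ.λ.1)))
  →2  (λ.0) ((λ.λ.λ.0) ((λ.λ.0) ((λ.λ.1) (λ.λ.1)))) ((λ.λ.0) ((λ.λ.1) (λ.λ.1)))
  →3  (λ.λ.λ.0) ((λ.λ.0) ((λ.λ.1) (λ.λ.1))) ((λ.λ.0) ((λ.λ.1) (λ.λ.1)))
  →4  (λ.λ.0) ((λ.λ.0) ((λ.λ.1) (λ.λ.1)))
  →5  λ.0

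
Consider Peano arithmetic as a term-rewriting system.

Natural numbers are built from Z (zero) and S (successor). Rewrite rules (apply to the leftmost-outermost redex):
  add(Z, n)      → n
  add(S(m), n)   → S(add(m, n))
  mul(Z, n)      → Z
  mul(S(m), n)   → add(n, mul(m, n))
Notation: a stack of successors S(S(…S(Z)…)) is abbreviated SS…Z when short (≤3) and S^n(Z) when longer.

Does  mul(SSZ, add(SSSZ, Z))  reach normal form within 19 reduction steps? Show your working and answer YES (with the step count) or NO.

Answer: YES — reaches normal form S^6(Z) in 19 ≤ 19 steps

Derivation:
  start: mul(SSZ, add(SSSZ, Z))
  →1  add(add(SSSZ, Z), mul(SZ, add(SSSZ, Z)))
  →2  add(S(add(SSZ, Z)), mul(SZ, add(SSSZ, Z)))
  →3  S(add(add(SSZ, Z), mul(SZ, add(SSSZ, Z))))
  →4  S(add(S(add(SZ, Z)), mul(SZ, add(SSSZ, Z))))
  →5  S(S(add(add(SZ, Z), mul(SZ, add(SSSZ, Z)))))
  →6  S(S(add(S(add(Z, Z)), mul(SZ, add(SSSZ, Z)))))
  →7  S(S(S(add(add(Z, Z), mul(SZ, add(SSSZ, Z))))))
  →8  S(S(S(add(Z, mul(SZ, add(SSSZ, Z))))))
  →9  S(S(S(mul(SZ, add(SSSZ, Z)))))
  →10  S(S(S(add(add(SSSZ, Z), mul(Z, add(SSSZ, Z))))))
  →11  S(S(S(add(S(add(SSZ, Z)), mul(Z, add(SSSZ, Z))))))
  →12  S(S(S(S(add(add(SSZ, Z), mul(Z, add(SSSZ, Z)))))))
  →13  S(S(S(S(add(S(add(SZ, Z)), mul(Z, add(SSSZ, Z)))))))
  →14  S(S(S(S(S(add(add(SZ, Z), mul(Z, add(SSSZ, Z))))))))
  →15  S(S(S(S(S(add(S(add(Z, Z)), mul(Z, add(SSSZ, Z))))))))
  →16  S(S(S(S(S(S(add(add(Z, Z), mul(Z, add(SSSZ, Z)))))))))
  →17  S(S(S(S(S(S(add(Z, mul(Z, add(SSSZ, Z)))))))))
  →18  S(S(S(S(S(S(mul(Z, add(SSSZ, Z))))))))
  →19  S^6(Z)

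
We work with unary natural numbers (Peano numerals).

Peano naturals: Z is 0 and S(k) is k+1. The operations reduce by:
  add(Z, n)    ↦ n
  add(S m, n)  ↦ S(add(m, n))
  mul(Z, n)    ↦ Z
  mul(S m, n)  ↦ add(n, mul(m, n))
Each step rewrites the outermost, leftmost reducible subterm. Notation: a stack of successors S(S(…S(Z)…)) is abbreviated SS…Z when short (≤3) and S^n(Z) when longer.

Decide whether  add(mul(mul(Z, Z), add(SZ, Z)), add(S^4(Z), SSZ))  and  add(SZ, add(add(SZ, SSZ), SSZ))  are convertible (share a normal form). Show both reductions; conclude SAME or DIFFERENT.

Term A:
  start: add(mul(mul(Z, Z), add(SZ, Z)), add(S^4(Z), SSZ))
  step 1: add(mul(Z, add(SZ, Z)), add(S^4(Z), SSZ))
  step 2: add(Z, add(S^4(Z), SSZ))
  step 3: add(S^4(Z), SSZ)
  step 4: S(add(SSSZ, SSZ))
  step 5: S(S(add(SSZ, SSZ)))
  step 6: S(S(S(add(SZ, SSZ))))
  step 7: S(S(S(S(add(Z, SSZ)))))
  step 8: S^6(Z)

Term B:
  start: add(SZ, add(add(SZ, SSZ), SSZ))
  step 1: S(add(Z, add(add(SZ, SSZ), SSZ)))
  step 2: S(add(add(SZ, SSZ), SSZ))
  step 3: S(add(S(add(Z, SSZ)), SSZ))
  step 4: S(S(add(add(Z, SSZ), SSZ)))
  step 5: S(S(add(SSZ, SSZ)))
  step 6: S(S(S(add(SZ, SSZ))))
  step 7: S(S(S(S(add(Z, SSZ)))))
  step 8: S^6(Z)

Answer: SAME — A ⇓ S^6(Z), B ⇓ S^6(Z)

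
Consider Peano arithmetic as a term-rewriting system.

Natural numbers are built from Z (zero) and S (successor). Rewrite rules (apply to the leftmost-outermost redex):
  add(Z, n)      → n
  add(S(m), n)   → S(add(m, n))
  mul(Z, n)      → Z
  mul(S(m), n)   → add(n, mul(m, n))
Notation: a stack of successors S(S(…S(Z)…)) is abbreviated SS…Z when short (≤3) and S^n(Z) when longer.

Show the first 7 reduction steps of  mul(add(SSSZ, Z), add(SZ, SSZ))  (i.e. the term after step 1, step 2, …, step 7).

  start: mul(add(SSSZ, Z), add(SZ, SSZ))
  →1  mul(S(add(SSZ, Z)), add(SZ, SSZ))
  →2  add(add(SZ, SSZ), mul(add(SSZ, Z), add(SZ, SSZ)))
  →3  add(S(add(Z, SSZ)), mul(add(SSZ, Z), add(SZ, SSZ)))
  →4  S(add(add(Z, SSZ), mul(add(SSZ, Z), add(SZ, SSZ))))
  →5  S(add(SSZ, mul(add(SSZ, Z), add(SZ, SSZ))))
  →6  S(S(add(SZ, mul(add(SSZ, Z), add(SZ, SSZ)))))
  →7  S(S(S(add(Z, mul(add(SSZ, Z), add(SZ, SSZ))))))

Answer: after 7 steps: S(S(S(add(Z, mul(add(SSZ, Z), add(SZ, SSZ))))))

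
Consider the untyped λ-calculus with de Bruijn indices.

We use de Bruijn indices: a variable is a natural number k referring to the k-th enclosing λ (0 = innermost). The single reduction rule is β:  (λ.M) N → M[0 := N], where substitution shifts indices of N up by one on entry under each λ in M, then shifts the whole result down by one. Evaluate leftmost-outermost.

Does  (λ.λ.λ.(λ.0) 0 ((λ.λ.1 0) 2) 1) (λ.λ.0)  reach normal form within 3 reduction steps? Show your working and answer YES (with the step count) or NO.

Answer: NO — after 3 steps the term is λ.λ.0 (λ.(λ.λ.0) 0) 1, not yet normal

Derivation:
  start: (λ.λ.λ.(λ.0) 0 ((λ.λ.1 0) 2) 1) (λ.λ.0)
  [1] λ.λ.(λ.0) 0 ((λ.λ.1 0) (λ.λ.0)) 1
  [2] λ.λ.0 ((λ.λ.1 0) (λ.λ.0)) 1
  [3] λ.λ.0 (λ.(λ.λ.0) 0) 1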